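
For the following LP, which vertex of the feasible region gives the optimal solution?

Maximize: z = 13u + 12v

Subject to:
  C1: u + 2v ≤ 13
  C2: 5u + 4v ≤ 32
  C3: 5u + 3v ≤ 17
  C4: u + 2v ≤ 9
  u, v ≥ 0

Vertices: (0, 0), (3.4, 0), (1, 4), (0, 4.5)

Evaluate the objective at each vertex of the feasible region:
  z(0, 0) = 0
  z(3.4, 0) = 44.2
  z(1, 4) = 61  ←
  z(0, 4.5) = 54
The maximum is at u = 1, v = 4.

(1, 4)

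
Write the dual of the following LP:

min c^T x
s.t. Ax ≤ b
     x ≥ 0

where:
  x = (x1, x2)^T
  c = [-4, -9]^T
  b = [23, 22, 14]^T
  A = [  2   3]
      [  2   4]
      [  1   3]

Primal min cᵀx s.t. Ax ≤ b, x ≥ 0  →  Dual max −bᵀy s.t. Aᵀy ≥ −c, y ≥ 0.

Maximize: z = -23y1 - 22y2 - 14y3

Subject to:
  2y1 + 2y2 + y3 ≥ 4
  3y1 + 4y2 + 3y3 ≥ 9
  y1, y2, y3 ≥ 0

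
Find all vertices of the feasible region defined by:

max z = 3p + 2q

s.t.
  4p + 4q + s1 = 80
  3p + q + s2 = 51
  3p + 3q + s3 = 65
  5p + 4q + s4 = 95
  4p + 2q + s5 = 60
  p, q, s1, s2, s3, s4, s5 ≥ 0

(0, 0), (15, 0), (10, 10), (0, 20)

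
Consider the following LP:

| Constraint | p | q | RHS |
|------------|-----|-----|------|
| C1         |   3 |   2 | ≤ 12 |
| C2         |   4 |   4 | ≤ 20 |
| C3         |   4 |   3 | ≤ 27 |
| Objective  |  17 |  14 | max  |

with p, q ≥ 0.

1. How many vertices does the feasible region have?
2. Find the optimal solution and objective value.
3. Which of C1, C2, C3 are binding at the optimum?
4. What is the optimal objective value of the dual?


1. 4
2. p = 2, q = 3, z = 76
3. C1, C2
4. 76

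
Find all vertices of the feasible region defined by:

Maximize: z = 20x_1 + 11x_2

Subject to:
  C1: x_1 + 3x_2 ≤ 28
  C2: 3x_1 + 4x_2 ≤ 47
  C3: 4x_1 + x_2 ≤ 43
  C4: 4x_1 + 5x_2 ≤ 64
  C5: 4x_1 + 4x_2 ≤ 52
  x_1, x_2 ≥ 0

(0, 0), (10.75, 0), (10, 3), (5.5, 7.5), (0, 9.333)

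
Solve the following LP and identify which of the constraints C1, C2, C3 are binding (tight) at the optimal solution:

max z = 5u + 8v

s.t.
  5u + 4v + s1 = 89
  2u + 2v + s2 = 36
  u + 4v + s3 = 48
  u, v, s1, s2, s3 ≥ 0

At u = 8, v = 10, compute slack b - a·x for each constraint:
  C1: 89 − 80 = 9  (slack)
  C2: 36 − 36 = 0  (binding)
  C3: 48 − 48 = 0  (binding)

Optimal: u = 8, v = 10
Binding: C2, C3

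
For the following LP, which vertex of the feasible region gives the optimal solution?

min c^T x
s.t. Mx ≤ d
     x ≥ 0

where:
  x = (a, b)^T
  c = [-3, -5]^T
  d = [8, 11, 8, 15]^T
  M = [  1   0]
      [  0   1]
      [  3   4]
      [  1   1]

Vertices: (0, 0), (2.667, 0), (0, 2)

Evaluate the objective at each vertex of the feasible region:
  z(0, 0) = 0
  z(2.667, 0) = -8
  z(0, 2) = -10  ←
The minimum is at a = 0, b = 2.

(0, 2)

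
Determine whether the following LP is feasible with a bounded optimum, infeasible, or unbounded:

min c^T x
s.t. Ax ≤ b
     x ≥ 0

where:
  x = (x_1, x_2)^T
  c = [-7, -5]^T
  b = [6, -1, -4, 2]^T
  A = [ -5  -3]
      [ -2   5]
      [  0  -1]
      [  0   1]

Infeasible (no feasible solution exists)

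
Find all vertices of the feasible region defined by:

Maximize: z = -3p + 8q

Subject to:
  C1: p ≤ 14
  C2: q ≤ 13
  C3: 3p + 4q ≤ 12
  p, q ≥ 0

(0, 0), (4, 0), (0, 3)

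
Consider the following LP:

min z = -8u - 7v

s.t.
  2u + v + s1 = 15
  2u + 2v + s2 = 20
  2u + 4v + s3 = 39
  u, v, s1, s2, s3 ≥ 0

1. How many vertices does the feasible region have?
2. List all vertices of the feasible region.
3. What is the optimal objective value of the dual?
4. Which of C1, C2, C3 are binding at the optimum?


1. 5
2. (0, 0), (7.5, 0), (5, 5), (0.5, 9.5), (0, 9.75)
3. -75
4. C1, C2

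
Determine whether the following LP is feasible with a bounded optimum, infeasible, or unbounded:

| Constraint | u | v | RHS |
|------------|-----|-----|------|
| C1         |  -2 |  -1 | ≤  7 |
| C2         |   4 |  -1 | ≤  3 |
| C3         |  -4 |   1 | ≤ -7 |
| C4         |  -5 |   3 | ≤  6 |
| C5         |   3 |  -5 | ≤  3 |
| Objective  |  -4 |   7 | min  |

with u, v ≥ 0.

Infeasible (no feasible solution exists)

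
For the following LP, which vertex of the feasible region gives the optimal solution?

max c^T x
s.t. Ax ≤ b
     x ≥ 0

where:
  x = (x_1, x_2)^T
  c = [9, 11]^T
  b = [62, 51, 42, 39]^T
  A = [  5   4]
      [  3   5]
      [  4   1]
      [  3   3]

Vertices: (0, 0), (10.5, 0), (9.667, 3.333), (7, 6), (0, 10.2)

Evaluate the objective at each vertex of the feasible region:
  z(0, 0) = 0
  z(10.5, 0) = 94.5
  z(9.667, 3.333) = 123.7
  z(7, 6) = 129  ←
  z(0, 10.2) = 112.2
The maximum is at x_1 = 7, x_2 = 6.

(7, 6)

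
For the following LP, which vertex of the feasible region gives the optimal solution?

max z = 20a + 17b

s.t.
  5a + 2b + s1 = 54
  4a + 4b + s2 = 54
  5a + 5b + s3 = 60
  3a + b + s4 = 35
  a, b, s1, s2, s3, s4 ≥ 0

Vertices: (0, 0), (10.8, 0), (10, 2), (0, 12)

Evaluate the objective at each vertex of the feasible region:
  z(0, 0) = 0
  z(10.8, 0) = 216
  z(10, 2) = 234  ←
  z(0, 12) = 204
The maximum is at a = 10, b = 2.

(10, 2)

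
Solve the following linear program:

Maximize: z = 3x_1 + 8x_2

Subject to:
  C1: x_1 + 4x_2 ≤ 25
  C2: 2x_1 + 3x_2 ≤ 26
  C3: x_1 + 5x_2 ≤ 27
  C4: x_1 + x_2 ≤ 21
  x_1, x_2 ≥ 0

Evaluate the objective at each vertex of the feasible region:
  z(0, 0) = 0
  z(13, 0) = 39
  z(7, 4) = 53  ←
  z(0, 5.4) = 43.2
The maximum is at x_1 = 7, x_2 = 4.

x_1 = 7, x_2 = 4, z = 53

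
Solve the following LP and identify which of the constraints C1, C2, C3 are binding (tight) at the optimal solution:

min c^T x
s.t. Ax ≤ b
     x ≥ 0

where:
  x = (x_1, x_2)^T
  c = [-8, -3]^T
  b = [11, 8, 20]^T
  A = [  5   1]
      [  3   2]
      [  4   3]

At x_1 = 2, x_2 = 1, compute slack b - a·x for each constraint:
  C1: 11 − 11 = 0  (binding)
  C2: 8 − 8 = 0  (binding)
  C3: 20 − 11 = 9  (slack)

Optimal: x_1 = 2, x_2 = 1
Binding: C1, C2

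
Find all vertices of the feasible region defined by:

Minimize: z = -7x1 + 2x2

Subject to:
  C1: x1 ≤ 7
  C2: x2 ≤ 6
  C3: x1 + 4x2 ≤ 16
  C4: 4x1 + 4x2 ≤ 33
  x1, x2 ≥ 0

(0, 0), (7, 0), (7, 1.25), (5.667, 2.583), (0, 4)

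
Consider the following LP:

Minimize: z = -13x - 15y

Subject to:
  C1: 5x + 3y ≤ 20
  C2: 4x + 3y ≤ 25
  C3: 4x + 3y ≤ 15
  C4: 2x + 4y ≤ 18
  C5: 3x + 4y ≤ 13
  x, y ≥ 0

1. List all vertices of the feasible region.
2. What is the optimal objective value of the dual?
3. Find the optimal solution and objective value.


1. (0, 0), (3.75, 0), (3, 1), (0, 3.25)
2. -54
3. x = 3, y = 1, z = -54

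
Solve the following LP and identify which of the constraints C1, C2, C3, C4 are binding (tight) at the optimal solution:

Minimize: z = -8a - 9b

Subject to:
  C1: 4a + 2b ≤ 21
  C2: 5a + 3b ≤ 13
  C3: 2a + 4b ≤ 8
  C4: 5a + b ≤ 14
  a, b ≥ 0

At a = 2, b = 1, compute slack b - a·x for each constraint:
  C1: 21 − 10 = 11  (slack)
  C2: 13 − 13 = 0  (binding)
  C3: 8 − 8 = 0  (binding)
  C4: 14 − 11 = 3  (slack)

Optimal: a = 2, b = 1
Binding: C2, C3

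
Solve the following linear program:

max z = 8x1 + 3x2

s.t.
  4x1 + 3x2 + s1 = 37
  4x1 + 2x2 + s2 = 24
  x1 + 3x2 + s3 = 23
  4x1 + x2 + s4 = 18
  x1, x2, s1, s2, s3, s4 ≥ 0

Evaluate the objective at each vertex of the feasible region:
  z(0, 0) = 0
  z(4.5, 0) = 36
  z(3, 6) = 42  ←
  z(2.6, 6.8) = 41.2
  z(0, 7.667) = 23
The maximum is at x1 = 3, x2 = 6.

x1 = 3, x2 = 6, z = 42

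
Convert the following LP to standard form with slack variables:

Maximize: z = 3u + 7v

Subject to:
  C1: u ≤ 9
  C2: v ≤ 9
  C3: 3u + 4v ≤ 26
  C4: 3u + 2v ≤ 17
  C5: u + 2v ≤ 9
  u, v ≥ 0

max z = 3u + 7v

s.t.
  u + s1 = 9
  v + s2 = 9
  3u + 4v + s3 = 26
  3u + 2v + s4 = 17
  u + 2v + s5 = 9
  u, v, s1, s2, s3, s4, s5 ≥ 0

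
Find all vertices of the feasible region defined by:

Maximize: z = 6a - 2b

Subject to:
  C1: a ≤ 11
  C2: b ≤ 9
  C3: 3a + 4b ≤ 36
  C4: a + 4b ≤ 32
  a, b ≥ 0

(0, 0), (11, 0), (11, 0.75), (2, 7.5), (0, 8)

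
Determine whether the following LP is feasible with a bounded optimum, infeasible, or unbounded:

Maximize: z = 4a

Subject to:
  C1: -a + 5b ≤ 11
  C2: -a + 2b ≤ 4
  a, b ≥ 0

Unbounded (objective can increase without bound)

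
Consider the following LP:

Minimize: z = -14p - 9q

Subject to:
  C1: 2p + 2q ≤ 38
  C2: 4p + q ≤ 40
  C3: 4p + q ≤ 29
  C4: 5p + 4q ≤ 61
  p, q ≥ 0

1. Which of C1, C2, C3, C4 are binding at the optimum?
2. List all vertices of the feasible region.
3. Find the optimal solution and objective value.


1. C3, C4
2. (0, 0), (7.25, 0), (5, 9), (0, 15.25)
3. p = 5, q = 9, z = -151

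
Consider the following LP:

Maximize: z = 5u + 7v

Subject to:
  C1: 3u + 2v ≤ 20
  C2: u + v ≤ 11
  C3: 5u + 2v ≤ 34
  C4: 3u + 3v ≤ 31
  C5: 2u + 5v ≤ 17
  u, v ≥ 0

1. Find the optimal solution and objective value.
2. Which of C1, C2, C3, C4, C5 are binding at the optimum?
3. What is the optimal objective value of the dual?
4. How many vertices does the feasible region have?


1. u = 6, v = 1, z = 37
2. C1, C5
3. 37
4. 4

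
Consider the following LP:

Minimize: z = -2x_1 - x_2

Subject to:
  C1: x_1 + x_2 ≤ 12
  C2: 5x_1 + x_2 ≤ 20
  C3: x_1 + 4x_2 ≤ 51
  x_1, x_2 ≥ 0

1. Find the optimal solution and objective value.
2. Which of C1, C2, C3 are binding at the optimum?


1. x_1 = 2, x_2 = 10, z = -14
2. C1, C2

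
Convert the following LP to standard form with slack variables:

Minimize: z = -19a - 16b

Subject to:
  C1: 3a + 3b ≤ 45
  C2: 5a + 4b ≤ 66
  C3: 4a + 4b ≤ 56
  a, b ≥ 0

min z = -19a - 16b

s.t.
  3a + 3b + s1 = 45
  5a + 4b + s2 = 66
  4a + 4b + s3 = 56
  a, b, s1, s2, s3 ≥ 0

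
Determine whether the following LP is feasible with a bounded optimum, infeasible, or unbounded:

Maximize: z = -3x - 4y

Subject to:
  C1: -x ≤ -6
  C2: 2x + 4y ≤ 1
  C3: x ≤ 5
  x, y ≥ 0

Infeasible (no feasible solution exists)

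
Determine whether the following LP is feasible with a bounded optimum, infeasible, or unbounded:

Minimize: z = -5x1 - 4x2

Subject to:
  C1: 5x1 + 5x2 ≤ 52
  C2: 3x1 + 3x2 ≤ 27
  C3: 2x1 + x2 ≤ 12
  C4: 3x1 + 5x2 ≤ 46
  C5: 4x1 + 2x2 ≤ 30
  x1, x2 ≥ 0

Feasible with a bounded optimal solution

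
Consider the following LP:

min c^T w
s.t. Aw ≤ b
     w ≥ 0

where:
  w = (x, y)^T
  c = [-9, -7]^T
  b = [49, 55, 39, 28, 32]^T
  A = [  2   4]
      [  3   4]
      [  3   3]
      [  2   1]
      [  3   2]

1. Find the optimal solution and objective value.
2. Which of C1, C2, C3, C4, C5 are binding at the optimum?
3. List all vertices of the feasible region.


1. x = 6, y = 7, z = -103
2. C3, C5
3. (0, 0), (10.67, 0), (6, 7), (1.5, 11.5), (0, 12.25)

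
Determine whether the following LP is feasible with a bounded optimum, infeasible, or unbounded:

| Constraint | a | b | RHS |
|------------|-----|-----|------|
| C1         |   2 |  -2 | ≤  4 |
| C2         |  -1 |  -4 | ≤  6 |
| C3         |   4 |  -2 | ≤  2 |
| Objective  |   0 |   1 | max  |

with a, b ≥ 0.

Unbounded (objective can increase without bound)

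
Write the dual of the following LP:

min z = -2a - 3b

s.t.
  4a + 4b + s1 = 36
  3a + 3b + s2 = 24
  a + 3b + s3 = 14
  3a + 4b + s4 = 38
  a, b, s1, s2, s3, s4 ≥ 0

Primal min cᵀx s.t. Ax ≤ b, x ≥ 0  →  Dual max −bᵀy s.t. Aᵀy ≥ −c, y ≥ 0.

Maximize: z = -36y1 - 24y2 - 14y3 - 38y4

Subject to:
  4y1 + 3y2 + y3 + 3y4 ≥ 2
  4y1 + 3y2 + 3y3 + 4y4 ≥ 3
  y1, y2, y3, y4 ≥ 0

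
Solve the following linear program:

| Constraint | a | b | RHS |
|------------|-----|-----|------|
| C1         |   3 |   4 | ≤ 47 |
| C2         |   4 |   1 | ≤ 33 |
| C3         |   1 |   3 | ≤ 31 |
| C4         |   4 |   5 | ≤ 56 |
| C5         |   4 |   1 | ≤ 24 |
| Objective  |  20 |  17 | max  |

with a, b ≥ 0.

Evaluate the objective at each vertex of the feasible region:
  z(0, 0) = 0
  z(6, 0) = 120
  z(4, 8) = 216  ←
  z(1.857, 9.714) = 202.3
  z(0, 10.33) = 175.7
The maximum is at a = 4, b = 8.

a = 4, b = 8, z = 216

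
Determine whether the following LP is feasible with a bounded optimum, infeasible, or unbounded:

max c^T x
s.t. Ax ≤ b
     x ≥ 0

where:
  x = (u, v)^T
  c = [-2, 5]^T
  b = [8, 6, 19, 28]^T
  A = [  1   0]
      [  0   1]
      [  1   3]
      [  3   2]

Feasible with a bounded optimal solution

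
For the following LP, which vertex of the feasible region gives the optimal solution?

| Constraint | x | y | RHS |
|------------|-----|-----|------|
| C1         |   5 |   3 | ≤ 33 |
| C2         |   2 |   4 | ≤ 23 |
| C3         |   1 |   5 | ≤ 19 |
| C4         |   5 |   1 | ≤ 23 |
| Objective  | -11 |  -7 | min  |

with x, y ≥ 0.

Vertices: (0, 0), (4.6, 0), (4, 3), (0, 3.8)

Evaluate the objective at each vertex of the feasible region:
  z(0, 0) = 0
  z(4.6, 0) = -50.6
  z(4, 3) = -65  ←
  z(0, 3.8) = -26.6
The minimum is at x = 4, y = 3.

(4, 3)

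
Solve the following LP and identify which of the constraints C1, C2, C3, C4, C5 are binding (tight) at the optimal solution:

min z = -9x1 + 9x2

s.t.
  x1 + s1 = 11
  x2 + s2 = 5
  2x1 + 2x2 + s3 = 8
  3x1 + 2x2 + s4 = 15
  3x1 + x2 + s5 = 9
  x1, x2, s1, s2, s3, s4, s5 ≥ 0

At x1 = 3, x2 = 0, compute slack b - a·x for each constraint:
  C1: 11 − 3 = 8  (slack)
  C2: 5 − 0 = 5  (slack)
  C3: 8 − 6 = 2  (slack)
  C4: 15 − 9 = 6  (slack)
  C5: 9 − 9 = 0  (binding)

Optimal: x1 = 3, x2 = 0
Binding: C5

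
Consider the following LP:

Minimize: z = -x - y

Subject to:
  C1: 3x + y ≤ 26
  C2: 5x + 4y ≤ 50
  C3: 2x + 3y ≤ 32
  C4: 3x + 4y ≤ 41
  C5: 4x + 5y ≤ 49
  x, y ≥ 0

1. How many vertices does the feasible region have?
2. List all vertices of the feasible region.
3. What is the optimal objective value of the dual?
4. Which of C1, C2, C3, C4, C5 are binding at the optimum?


1. 5
2. (0, 0), (8.667, 0), (7.714, 2.857), (6, 5), (0, 9.8)
3. -11
4. C2, C5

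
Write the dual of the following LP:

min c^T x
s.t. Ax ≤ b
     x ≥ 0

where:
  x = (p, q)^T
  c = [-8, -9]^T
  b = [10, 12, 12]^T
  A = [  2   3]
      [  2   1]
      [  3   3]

Primal min cᵀx s.t. Ax ≤ b, x ≥ 0  →  Dual max −bᵀy s.t. Aᵀy ≥ −c, y ≥ 0.

Maximize: z = -10y1 - 12y2 - 12y3

Subject to:
  2y1 + 2y2 + 3y3 ≥ 8
  3y1 + y2 + 3y3 ≥ 9
  y1, y2, y3 ≥ 0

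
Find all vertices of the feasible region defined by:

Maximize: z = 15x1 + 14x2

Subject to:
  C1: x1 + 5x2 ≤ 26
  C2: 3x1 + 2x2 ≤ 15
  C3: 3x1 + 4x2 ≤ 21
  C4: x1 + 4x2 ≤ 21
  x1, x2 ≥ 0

(0, 0), (5, 0), (3, 3), (0.09091, 5.182), (0, 5.2)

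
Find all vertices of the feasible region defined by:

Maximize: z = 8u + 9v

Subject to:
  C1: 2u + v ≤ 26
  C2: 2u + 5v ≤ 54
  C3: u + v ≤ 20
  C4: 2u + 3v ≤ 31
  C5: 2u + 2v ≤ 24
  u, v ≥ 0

(0, 0), (12, 0), (5, 7), (0, 10.33)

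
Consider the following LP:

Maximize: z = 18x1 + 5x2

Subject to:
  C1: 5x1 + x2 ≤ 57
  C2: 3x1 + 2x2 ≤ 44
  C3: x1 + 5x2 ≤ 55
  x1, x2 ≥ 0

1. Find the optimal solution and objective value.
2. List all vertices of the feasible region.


1. x1 = 10, x2 = 7, z = 215
2. (0, 0), (11.4, 0), (10, 7), (8.462, 9.308), (0, 11)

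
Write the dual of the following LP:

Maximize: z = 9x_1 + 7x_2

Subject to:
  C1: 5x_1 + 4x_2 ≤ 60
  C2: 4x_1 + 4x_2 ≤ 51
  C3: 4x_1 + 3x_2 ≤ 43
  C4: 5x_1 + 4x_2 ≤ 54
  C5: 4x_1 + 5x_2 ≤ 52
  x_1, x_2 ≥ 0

Primal max cᵀx s.t. Ax ≤ b, x ≥ 0  →  Dual min bᵀy s.t. Aᵀy ≥ c, y ≥ 0.

Minimize: z = 60y1 + 51y2 + 43y3 + 54y4 + 52y5

Subject to:
  5y1 + 4y2 + 4y3 + 5y4 + 4y5 ≥ 9
  4y1 + 4y2 + 3y3 + 4y4 + 5y5 ≥ 7
  y1, y2, y3, y4, y5 ≥ 0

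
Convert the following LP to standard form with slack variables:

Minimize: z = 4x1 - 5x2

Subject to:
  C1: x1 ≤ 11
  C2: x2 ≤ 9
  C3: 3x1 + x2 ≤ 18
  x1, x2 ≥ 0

min z = 4x1 - 5x2

s.t.
  x1 + s1 = 11
  x2 + s2 = 9
  3x1 + x2 + s3 = 18
  x1, x2, s1, s2, s3 ≥ 0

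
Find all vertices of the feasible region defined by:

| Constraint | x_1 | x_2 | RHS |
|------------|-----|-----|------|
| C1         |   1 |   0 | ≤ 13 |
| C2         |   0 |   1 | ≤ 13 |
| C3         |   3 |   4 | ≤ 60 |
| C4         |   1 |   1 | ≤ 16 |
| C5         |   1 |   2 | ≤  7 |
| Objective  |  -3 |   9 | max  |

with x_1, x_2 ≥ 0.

(0, 0), (7, 0), (0, 3.5)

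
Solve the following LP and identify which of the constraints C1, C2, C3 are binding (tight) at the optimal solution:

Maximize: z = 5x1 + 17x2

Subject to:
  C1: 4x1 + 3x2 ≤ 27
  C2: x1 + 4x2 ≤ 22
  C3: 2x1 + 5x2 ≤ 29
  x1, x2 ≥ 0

At x1 = 2, x2 = 5, compute slack b - a·x for each constraint:
  C1: 27 − 23 = 4  (slack)
  C2: 22 − 22 = 0  (binding)
  C3: 29 − 29 = 0  (binding)

Optimal: x1 = 2, x2 = 5
Binding: C2, C3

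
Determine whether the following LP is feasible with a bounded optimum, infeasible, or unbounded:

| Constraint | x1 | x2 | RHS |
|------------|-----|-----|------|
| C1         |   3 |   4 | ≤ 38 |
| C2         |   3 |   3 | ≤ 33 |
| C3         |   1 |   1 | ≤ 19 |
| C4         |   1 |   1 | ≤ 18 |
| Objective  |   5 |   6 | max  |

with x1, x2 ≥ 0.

Feasible with a bounded optimal solution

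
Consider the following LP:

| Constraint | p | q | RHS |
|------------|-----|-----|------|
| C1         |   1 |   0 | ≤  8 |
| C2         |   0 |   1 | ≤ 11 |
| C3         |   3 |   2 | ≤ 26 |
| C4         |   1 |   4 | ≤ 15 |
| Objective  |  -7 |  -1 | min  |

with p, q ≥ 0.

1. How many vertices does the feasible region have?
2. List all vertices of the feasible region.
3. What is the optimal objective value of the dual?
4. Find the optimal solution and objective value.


1. 5
2. (0, 0), (8, 0), (8, 1), (7.4, 1.9), (0, 3.75)
3. -57
4. p = 8, q = 1, z = -57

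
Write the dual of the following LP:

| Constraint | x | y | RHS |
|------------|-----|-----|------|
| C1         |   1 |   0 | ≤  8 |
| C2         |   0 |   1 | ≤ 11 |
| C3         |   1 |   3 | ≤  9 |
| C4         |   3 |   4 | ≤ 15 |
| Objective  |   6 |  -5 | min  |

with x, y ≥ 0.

Primal min cᵀx s.t. Ax ≤ b, x ≥ 0  →  Dual max −bᵀy s.t. Aᵀy ≥ −c, y ≥ 0.

Maximize: z = -8y1 - 11y2 - 9y3 - 15y4

Subject to:
  y1 + y3 + 3y4 ≥ -6
  y2 + 3y3 + 4y4 ≥ 5
  y1, y2, y3, y4 ≥ 0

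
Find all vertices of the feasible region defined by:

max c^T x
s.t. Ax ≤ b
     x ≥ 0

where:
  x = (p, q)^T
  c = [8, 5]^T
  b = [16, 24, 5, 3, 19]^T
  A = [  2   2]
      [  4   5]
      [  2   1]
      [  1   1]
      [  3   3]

(0, 0), (2.5, 0), (2, 1), (0, 3)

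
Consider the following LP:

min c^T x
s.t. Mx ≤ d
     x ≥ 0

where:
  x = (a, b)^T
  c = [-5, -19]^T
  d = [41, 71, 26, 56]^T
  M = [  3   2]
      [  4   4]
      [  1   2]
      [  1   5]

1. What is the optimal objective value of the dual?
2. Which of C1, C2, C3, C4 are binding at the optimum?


1. -220
2. C3, C4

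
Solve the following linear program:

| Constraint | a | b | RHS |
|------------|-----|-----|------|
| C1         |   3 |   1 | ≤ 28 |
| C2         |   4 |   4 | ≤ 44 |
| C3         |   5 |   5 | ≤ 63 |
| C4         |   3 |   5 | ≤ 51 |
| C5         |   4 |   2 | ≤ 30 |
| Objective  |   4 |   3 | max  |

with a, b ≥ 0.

Evaluate the objective at each vertex of the feasible region:
  z(0, 0) = 0
  z(7.5, 0) = 30
  z(4, 7) = 37  ←
  z(2, 9) = 35
  z(0, 10.2) = 30.6
The maximum is at a = 4, b = 7.

a = 4, b = 7, z = 37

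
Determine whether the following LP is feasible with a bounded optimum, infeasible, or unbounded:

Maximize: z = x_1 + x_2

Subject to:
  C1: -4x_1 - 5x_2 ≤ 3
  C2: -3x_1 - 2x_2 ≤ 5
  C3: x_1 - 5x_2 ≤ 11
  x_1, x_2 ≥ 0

Unbounded (objective can increase without bound)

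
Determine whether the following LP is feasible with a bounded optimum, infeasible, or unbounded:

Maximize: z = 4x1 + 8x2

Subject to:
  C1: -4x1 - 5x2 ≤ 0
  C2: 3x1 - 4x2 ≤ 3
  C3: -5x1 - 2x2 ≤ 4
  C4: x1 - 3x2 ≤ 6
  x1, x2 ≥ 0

Unbounded (objective can increase without bound)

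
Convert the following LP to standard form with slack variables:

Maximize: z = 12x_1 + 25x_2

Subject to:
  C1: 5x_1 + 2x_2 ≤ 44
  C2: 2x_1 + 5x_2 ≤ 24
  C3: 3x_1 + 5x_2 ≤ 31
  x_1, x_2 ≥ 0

max z = 12x_1 + 25x_2

s.t.
  5x_1 + 2x_2 + s1 = 44
  2x_1 + 5x_2 + s2 = 24
  3x_1 + 5x_2 + s3 = 31
  x_1, x_2, s1, s2, s3 ≥ 0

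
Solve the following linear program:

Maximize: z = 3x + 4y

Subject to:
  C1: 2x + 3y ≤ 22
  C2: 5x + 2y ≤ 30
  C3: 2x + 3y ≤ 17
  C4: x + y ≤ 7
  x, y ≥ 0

Evaluate the objective at each vertex of the feasible region:
  z(0, 0) = 0
  z(6, 0) = 18
  z(5.333, 1.667) = 22.67
  z(4, 3) = 24  ←
  z(0, 5.667) = 22.67
The maximum is at x = 4, y = 3.

x = 4, y = 3, z = 24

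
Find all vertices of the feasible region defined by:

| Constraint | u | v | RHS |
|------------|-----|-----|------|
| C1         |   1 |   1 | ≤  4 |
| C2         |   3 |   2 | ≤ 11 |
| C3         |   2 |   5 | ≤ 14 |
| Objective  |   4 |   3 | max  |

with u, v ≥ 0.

(0, 0), (3.667, 0), (3, 1), (2, 2), (0, 2.8)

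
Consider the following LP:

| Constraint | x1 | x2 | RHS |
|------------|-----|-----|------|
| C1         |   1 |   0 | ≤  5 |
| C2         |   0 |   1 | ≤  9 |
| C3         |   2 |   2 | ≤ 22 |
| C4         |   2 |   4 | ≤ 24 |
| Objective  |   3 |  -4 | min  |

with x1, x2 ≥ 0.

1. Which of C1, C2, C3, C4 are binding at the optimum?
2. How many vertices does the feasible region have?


1. C4
2. 4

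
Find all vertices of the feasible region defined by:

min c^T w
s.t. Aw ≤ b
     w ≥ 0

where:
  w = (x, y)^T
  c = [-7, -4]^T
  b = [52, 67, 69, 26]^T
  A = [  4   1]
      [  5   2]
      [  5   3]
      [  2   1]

(0, 0), (13, 0), (9, 8), (0, 23)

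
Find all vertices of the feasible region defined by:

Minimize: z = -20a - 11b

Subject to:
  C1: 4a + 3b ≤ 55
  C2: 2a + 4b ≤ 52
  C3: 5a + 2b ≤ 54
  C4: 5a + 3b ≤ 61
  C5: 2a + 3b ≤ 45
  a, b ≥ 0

(0, 0), (10.8, 0), (8, 7), (6.286, 9.857), (0, 13)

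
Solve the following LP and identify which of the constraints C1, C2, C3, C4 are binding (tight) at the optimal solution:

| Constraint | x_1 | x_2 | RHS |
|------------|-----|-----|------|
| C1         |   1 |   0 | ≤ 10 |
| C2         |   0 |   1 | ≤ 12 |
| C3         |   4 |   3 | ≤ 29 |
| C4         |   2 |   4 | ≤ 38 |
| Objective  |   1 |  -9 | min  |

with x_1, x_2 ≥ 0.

At x_1 = 0, x_2 = 9.5, compute slack b - a·x for each constraint:
  C1: 10 − 0 = 10  (slack)
  C2: 12 − 9.5 = 2.5  (slack)
  C3: 29 − 28.5 = 0.5  (slack)
  C4: 38 − 38 = 0  (binding)

Optimal: x_1 = 0, x_2 = 9.5
Binding: C4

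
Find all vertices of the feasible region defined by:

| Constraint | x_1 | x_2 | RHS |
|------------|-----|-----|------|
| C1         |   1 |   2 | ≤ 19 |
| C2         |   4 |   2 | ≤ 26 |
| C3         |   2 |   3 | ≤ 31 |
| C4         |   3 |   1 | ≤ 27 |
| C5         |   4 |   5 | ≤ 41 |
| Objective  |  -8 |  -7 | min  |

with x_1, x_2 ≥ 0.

(0, 0), (6.5, 0), (4, 5), (0, 8.2)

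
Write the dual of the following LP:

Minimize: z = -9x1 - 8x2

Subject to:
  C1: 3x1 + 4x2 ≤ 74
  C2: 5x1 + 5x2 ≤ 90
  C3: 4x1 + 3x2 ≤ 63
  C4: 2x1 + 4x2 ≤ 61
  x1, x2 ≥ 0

Primal min cᵀx s.t. Ax ≤ b, x ≥ 0  →  Dual max −bᵀy s.t. Aᵀy ≥ −c, y ≥ 0.

Maximize: z = -74y1 - 90y2 - 63y3 - 61y4

Subject to:
  3y1 + 5y2 + 4y3 + 2y4 ≥ 9
  4y1 + 5y2 + 3y3 + 4y4 ≥ 8
  y1, y2, y3, y4 ≥ 0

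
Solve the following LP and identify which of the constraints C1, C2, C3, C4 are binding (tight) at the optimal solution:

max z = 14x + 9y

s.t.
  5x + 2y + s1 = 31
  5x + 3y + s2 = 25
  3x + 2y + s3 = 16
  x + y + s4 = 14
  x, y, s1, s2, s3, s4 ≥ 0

At x = 2, y = 5, compute slack b - a·x for each constraint:
  C1: 31 − 20 = 11  (slack)
  C2: 25 − 25 = 0  (binding)
  C3: 16 − 16 = 0  (binding)
  C4: 14 − 7 = 7  (slack)

Optimal: x = 2, y = 5
Binding: C2, C3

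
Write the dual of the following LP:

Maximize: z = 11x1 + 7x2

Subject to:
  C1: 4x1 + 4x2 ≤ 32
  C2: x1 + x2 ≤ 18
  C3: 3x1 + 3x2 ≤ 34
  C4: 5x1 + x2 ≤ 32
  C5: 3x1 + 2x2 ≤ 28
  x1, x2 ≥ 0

Primal max cᵀx s.t. Ax ≤ b, x ≥ 0  →  Dual min bᵀy s.t. Aᵀy ≥ c, y ≥ 0.

Minimize: z = 32y1 + 18y2 + 34y3 + 32y4 + 28y5

Subject to:
  4y1 + y2 + 3y3 + 5y4 + 3y5 ≥ 11
  4y1 + y2 + 3y3 + y4 + 2y5 ≥ 7
  y1, y2, y3, y4, y5 ≥ 0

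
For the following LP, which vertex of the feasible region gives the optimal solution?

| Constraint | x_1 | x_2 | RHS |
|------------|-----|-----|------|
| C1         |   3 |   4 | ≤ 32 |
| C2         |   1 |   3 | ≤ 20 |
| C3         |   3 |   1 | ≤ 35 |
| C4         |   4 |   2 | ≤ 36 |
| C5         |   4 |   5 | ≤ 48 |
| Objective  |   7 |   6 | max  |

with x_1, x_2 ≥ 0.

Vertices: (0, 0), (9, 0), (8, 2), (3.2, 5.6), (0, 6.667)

Evaluate the objective at each vertex of the feasible region:
  z(0, 0) = 0
  z(9, 0) = 63
  z(8, 2) = 68  ←
  z(3.2, 5.6) = 56
  z(0, 6.667) = 40
The maximum is at x_1 = 8, x_2 = 2.

(8, 2)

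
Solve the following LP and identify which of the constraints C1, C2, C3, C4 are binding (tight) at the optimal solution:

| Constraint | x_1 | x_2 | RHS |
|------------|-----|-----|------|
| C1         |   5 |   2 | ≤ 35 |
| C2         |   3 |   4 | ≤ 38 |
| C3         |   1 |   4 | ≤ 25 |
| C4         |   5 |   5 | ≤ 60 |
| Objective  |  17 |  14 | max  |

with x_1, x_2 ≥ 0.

At x_1 = 5, x_2 = 5, compute slack b - a·x for each constraint:
  C1: 35 − 35 = 0  (binding)
  C2: 38 − 35 = 3  (slack)
  C3: 25 − 25 = 0  (binding)
  C4: 60 − 50 = 10  (slack)

Optimal: x_1 = 5, x_2 = 5
Binding: C1, C3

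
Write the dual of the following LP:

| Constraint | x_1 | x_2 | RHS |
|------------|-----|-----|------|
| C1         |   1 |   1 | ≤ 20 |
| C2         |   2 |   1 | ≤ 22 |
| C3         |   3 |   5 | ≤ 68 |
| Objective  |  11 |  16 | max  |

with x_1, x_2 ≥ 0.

Primal max cᵀx s.t. Ax ≤ b, x ≥ 0  →  Dual min bᵀy s.t. Aᵀy ≥ c, y ≥ 0.

Minimize: z = 20y1 + 22y2 + 68y3

Subject to:
  y1 + 2y2 + 3y3 ≥ 11
  y1 + y2 + 5y3 ≥ 16
  y1, y2, y3 ≥ 0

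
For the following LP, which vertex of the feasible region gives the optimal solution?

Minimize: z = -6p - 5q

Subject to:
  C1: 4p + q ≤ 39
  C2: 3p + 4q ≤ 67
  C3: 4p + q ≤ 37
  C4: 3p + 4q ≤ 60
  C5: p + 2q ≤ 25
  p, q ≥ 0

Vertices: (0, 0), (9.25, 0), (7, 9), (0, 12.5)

Evaluate the objective at each vertex of the feasible region:
  z(0, 0) = 0
  z(9.25, 0) = -55.5
  z(7, 9) = -87  ←
  z(0, 12.5) = -62.5
The minimum is at p = 7, q = 9.

(7, 9)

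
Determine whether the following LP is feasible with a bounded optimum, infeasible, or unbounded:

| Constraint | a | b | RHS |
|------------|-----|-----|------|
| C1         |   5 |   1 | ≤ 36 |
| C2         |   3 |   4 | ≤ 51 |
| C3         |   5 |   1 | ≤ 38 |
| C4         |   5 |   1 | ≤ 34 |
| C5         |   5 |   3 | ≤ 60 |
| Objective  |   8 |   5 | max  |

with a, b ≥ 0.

Feasible with a bounded optimal solution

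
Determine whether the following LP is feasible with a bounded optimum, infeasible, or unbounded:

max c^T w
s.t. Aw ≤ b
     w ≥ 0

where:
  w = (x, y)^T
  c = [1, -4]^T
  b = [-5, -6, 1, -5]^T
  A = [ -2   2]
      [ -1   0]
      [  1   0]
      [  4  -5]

Infeasible (no feasible solution exists)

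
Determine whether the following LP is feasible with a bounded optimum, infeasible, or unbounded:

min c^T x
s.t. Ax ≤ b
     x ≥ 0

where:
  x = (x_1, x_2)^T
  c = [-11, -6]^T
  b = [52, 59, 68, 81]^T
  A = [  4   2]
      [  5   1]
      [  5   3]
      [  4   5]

Feasible with a bounded optimal solution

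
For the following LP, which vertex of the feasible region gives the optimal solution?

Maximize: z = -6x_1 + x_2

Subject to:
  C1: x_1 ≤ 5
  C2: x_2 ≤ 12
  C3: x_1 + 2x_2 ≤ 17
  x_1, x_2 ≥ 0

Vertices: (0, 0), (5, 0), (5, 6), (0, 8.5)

Evaluate the objective at each vertex of the feasible region:
  z(0, 0) = 0
  z(5, 0) = -30
  z(5, 6) = -24
  z(0, 8.5) = 8.5  ←
The maximum is at x_1 = 0, x_2 = 8.5.

(0, 8.5)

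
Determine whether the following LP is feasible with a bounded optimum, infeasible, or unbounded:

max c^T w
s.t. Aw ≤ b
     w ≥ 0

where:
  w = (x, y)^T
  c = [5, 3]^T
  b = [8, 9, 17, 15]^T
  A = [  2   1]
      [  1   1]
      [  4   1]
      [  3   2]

Feasible with a bounded optimal solution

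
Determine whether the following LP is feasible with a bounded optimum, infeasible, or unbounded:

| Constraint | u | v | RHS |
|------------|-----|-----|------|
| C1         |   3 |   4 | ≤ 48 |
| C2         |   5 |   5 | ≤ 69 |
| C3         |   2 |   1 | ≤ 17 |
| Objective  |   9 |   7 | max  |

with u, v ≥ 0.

Feasible with a bounded optimal solution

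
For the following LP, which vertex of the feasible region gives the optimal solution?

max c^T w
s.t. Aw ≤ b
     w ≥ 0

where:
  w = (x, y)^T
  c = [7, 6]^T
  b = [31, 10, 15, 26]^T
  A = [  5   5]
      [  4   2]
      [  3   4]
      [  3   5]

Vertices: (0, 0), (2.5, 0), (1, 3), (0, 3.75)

Evaluate the objective at each vertex of the feasible region:
  z(0, 0) = 0
  z(2.5, 0) = 17.5
  z(1, 3) = 25  ←
  z(0, 3.75) = 22.5
The maximum is at x = 1, y = 3.

(1, 3)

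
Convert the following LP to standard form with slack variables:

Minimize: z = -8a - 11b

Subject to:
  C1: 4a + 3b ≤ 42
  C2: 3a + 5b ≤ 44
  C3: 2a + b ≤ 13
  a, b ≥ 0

min z = -8a - 11b

s.t.
  4a + 3b + s1 = 42
  3a + 5b + s2 = 44
  2a + b + s3 = 13
  a, b, s1, s2, s3 ≥ 0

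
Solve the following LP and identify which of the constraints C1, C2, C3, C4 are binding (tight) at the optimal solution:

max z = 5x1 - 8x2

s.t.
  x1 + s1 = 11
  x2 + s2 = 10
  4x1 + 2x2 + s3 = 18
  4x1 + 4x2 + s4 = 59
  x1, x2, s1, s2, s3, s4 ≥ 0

At x1 = 4.5, x2 = 0, compute slack b - a·x for each constraint:
  C1: 11 − 4.5 = 6.5  (slack)
  C2: 10 − 0 = 10  (slack)
  C3: 18 − 18 = 0  (binding)
  C4: 59 − 18 = 41  (slack)

Optimal: x1 = 4.5, x2 = 0
Binding: C3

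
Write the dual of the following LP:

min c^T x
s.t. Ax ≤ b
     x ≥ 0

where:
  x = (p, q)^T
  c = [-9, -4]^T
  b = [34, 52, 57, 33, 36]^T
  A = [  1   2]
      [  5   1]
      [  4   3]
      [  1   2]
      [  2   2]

Primal min cᵀx s.t. Ax ≤ b, x ≥ 0  →  Dual max −bᵀy s.t. Aᵀy ≥ −c, y ≥ 0.

Maximize: z = -34y1 - 52y2 - 57y3 - 33y4 - 36y5

Subject to:
  y1 + 5y2 + 4y3 + y4 + 2y5 ≥ 9
  2y1 + y2 + 3y3 + 2y4 + 2y5 ≥ 4
  y1, y2, y3, y4, y5 ≥ 0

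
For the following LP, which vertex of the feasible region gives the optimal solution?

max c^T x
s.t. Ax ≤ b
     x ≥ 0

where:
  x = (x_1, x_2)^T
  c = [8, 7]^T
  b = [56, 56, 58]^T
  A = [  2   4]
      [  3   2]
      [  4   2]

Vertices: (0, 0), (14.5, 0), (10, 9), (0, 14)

Evaluate the objective at each vertex of the feasible region:
  z(0, 0) = 0
  z(14.5, 0) = 116
  z(10, 9) = 143  ←
  z(0, 14) = 98
The maximum is at x_1 = 10, x_2 = 9.

(10, 9)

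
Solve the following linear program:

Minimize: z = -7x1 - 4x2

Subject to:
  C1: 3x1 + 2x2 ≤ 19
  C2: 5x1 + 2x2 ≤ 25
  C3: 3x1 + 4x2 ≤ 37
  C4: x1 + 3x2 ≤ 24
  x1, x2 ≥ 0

Evaluate the objective at each vertex of the feasible region:
  z(0, 0) = 0
  z(5, 0) = -35
  z(3, 5) = -41  ←
  z(1.286, 7.571) = -39.29
  z(0, 8) = -32
The minimum is at x1 = 3, x2 = 5.

x1 = 3, x2 = 5, z = -41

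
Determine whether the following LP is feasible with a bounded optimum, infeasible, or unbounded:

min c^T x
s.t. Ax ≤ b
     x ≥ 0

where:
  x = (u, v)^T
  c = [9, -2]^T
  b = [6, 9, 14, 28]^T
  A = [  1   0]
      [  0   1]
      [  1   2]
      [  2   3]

Feasible with a bounded optimal solution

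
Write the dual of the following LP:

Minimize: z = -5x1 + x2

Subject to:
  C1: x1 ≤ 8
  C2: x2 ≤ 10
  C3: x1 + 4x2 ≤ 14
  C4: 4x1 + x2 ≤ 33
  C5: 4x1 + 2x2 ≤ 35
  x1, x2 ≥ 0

Primal min cᵀx s.t. Ax ≤ b, x ≥ 0  →  Dual max −bᵀy s.t. Aᵀy ≥ −c, y ≥ 0.

Maximize: z = -8y1 - 10y2 - 14y3 - 33y4 - 35y5

Subject to:
  y1 + y3 + 4y4 + 4y5 ≥ 5
  y2 + 4y3 + y4 + 2y5 ≥ -1
  y1, y2, y3, y4, y5 ≥ 0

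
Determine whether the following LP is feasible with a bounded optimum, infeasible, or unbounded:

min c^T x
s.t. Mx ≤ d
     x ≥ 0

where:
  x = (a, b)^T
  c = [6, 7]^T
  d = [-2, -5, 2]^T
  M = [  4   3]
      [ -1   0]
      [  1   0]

Infeasible (no feasible solution exists)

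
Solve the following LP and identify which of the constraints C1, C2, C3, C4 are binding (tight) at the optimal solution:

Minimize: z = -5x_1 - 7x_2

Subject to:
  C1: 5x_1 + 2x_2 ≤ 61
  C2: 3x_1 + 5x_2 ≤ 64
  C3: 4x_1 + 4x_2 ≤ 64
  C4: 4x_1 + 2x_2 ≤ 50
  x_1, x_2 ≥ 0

At x_1 = 8, x_2 = 8, compute slack b - a·x for each constraint:
  C1: 61 − 56 = 5  (slack)
  C2: 64 − 64 = 0  (binding)
  C3: 64 − 64 = 0  (binding)
  C4: 50 − 48 = 2  (slack)

Optimal: x_1 = 8, x_2 = 8
Binding: C2, C3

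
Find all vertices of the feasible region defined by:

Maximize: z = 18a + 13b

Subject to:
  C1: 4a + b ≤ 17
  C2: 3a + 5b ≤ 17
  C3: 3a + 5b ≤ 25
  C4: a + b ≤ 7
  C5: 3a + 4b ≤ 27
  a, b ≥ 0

(0, 0), (4.25, 0), (4, 1), (0, 3.4)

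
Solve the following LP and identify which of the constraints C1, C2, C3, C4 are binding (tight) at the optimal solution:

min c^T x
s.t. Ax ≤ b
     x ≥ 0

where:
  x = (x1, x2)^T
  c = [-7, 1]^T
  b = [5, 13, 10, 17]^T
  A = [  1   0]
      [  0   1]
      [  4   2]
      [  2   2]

At x1 = 2.5, x2 = 0, compute slack b - a·x for each constraint:
  C1: 5 − 2.5 = 2.5  (slack)
  C2: 13 − 0 = 13  (slack)
  C3: 10 − 10 = 0  (binding)
  C4: 17 − 5 = 12  (slack)

Optimal: x1 = 2.5, x2 = 0
Binding: C3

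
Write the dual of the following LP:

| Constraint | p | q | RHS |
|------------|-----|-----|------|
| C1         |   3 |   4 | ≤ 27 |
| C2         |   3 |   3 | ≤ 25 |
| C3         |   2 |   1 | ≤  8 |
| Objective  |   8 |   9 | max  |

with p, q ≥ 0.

Primal max cᵀx s.t. Ax ≤ b, x ≥ 0  →  Dual min bᵀy s.t. Aᵀy ≥ c, y ≥ 0.

Minimize: z = 27y1 + 25y2 + 8y3

Subject to:
  3y1 + 3y2 + 2y3 ≥ 8
  4y1 + 3y2 + y3 ≥ 9
  y1, y2, y3 ≥ 0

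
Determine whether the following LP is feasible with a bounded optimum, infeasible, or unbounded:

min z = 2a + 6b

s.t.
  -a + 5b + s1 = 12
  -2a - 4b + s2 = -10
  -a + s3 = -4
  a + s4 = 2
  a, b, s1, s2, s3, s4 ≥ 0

Infeasible (no feasible solution exists)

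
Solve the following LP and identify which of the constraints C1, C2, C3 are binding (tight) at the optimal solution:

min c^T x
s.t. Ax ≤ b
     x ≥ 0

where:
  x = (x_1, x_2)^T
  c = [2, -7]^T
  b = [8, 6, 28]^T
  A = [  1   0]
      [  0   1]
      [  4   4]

At x_1 = 0, x_2 = 6, compute slack b - a·x for each constraint:
  C1: 8 − 0 = 8  (slack)
  C2: 6 − 6 = 0  (binding)
  C3: 28 − 24 = 4  (slack)

Optimal: x_1 = 0, x_2 = 6
Binding: C2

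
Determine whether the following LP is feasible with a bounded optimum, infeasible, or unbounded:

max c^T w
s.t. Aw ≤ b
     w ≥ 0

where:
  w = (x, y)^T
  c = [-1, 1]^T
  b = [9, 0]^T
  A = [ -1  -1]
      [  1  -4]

Unbounded (objective can increase without bound)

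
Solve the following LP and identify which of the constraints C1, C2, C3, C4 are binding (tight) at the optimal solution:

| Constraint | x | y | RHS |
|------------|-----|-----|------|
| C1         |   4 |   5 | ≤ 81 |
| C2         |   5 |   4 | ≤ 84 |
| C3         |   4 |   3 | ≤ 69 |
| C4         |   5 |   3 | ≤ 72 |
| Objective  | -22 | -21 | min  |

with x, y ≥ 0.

At x = 9, y = 9, compute slack b - a·x for each constraint:
  C1: 81 − 81 = 0  (binding)
  C2: 84 − 81 = 3  (slack)
  C3: 69 − 63 = 6  (slack)
  C4: 72 − 72 = 0  (binding)

Optimal: x = 9, y = 9
Binding: C1, C4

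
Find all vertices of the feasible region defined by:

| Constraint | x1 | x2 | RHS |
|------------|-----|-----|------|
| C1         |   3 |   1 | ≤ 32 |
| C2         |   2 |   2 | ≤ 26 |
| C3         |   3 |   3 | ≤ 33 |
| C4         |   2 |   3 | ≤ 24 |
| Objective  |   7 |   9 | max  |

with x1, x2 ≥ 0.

(0, 0), (10.67, 0), (10.5, 0.5), (9, 2), (0, 8)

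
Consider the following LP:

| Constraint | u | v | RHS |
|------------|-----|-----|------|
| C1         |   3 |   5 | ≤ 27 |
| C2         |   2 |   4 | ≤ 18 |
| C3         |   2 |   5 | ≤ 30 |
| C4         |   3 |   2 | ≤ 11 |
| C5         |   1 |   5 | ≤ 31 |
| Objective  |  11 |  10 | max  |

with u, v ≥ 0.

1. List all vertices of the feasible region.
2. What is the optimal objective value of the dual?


1. (0, 0), (3.667, 0), (1, 4), (0, 4.5)
2. 51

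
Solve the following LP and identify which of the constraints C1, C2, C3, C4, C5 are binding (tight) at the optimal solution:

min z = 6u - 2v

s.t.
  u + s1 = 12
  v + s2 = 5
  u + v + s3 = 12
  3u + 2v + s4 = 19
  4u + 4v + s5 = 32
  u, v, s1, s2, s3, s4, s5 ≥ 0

At u = 0, v = 5, compute slack b - a·x for each constraint:
  C1: 12 − 0 = 12  (slack)
  C2: 5 − 5 = 0  (binding)
  C3: 12 − 5 = 7  (slack)
  C4: 19 − 10 = 9  (slack)
  C5: 32 − 20 = 12  (slack)

Optimal: u = 0, v = 5
Binding: C2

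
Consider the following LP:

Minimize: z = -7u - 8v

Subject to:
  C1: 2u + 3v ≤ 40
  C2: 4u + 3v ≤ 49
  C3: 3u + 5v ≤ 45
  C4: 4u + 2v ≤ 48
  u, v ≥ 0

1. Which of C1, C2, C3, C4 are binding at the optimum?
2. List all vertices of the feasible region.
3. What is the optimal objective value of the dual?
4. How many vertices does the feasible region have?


1. C2, C3
2. (0, 0), (12, 0), (11.5, 1), (10, 3), (0, 9)
3. -94
4. 5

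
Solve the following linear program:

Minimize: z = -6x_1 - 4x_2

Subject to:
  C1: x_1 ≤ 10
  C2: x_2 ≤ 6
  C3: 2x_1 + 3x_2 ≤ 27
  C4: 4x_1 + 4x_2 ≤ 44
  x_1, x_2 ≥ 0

Evaluate the objective at each vertex of the feasible region:
  z(0, 0) = 0
  z(10, 0) = -60
  z(10, 1) = -64  ←
  z(6, 5) = -56
  z(4.5, 6) = -51
  z(0, 6) = -24
The minimum is at x_1 = 10, x_2 = 1.

x_1 = 10, x_2 = 1, z = -64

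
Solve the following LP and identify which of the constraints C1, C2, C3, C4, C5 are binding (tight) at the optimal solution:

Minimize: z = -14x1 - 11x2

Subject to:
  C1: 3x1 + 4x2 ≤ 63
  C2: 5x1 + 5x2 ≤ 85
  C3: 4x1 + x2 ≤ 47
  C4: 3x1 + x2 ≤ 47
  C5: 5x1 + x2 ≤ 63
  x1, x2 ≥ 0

At x1 = 10, x2 = 7, compute slack b - a·x for each constraint:
  C1: 63 − 58 = 5  (slack)
  C2: 85 − 85 = 0  (binding)
  C3: 47 − 47 = 0  (binding)
  C4: 47 − 37 = 10  (slack)
  C5: 63 − 57 = 6  (slack)

Optimal: x1 = 10, x2 = 7
Binding: C2, C3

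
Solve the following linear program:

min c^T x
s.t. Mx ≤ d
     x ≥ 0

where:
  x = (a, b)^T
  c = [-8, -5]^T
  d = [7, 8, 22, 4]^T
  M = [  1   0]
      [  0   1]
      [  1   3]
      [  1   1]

Evaluate the objective at each vertex of the feasible region:
  z(0, 0) = 0
  z(4, 0) = -32  ←
  z(0, 4) = -20
The minimum is at a = 4, b = 0.

a = 4, b = 0, z = -32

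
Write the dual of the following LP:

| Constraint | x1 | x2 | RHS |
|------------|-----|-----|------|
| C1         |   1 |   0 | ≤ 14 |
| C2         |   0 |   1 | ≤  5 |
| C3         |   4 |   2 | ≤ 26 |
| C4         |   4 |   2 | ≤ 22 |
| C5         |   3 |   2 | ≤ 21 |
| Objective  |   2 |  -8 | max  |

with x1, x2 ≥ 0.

Primal max cᵀx s.t. Ax ≤ b, x ≥ 0  →  Dual min bᵀy s.t. Aᵀy ≥ c, y ≥ 0.

Minimize: z = 14y1 + 5y2 + 26y3 + 22y4 + 21y5

Subject to:
  y1 + 4y3 + 4y4 + 3y5 ≥ 2
  y2 + 2y3 + 2y4 + 2y5 ≥ -8
  y1, y2, y3, y4, y5 ≥ 0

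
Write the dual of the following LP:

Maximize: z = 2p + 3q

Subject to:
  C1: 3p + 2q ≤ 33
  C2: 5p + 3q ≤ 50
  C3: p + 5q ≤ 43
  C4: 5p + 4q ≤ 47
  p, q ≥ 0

Primal max cᵀx s.t. Ax ≤ b, x ≥ 0  →  Dual min bᵀy s.t. Aᵀy ≥ c, y ≥ 0.

Minimize: z = 33y1 + 50y2 + 43y3 + 47y4

Subject to:
  3y1 + 5y2 + y3 + 5y4 ≥ 2
  2y1 + 3y2 + 5y3 + 4y4 ≥ 3
  y1, y2, y3, y4 ≥ 0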